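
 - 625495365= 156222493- 781717858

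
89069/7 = 89069/7 = 12724.14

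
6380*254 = 1620520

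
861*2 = 1722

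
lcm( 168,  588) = 1176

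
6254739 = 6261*999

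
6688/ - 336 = - 418/21= - 19.90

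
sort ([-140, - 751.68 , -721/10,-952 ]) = [ - 952, - 751.68, - 140, - 721/10 ]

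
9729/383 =25 + 154/383 = 25.40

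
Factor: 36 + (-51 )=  - 15 = - 3^1*5^1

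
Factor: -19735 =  - 5^1 * 3947^1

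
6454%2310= 1834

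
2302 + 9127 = 11429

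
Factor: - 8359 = -13^1*643^1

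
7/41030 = 7/41030 = 0.00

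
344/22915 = 344/22915= 0.02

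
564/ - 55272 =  -1/98=-0.01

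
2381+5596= 7977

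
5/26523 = 5/26523 = 0.00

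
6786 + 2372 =9158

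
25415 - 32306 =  - 6891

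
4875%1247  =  1134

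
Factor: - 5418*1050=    - 2^2*3^3*5^2*7^2 * 43^1 = -5688900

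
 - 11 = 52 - 63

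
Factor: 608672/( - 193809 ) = -2^5*3^( - 1)*7^ ( - 1)*11^( - 1 )*23^1*827^1*839^( - 1 ) 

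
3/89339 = 3/89339 = 0.00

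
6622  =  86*77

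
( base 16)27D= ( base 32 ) JT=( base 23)14G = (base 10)637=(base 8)1175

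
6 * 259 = 1554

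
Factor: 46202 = 2^1*13^1*1777^1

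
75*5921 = 444075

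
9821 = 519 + 9302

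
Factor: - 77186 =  - 2^1*38593^1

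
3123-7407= - 4284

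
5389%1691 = 316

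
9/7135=9/7135 = 0.00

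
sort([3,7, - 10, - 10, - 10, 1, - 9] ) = [ - 10, - 10, - 10, - 9,1,3,7 ] 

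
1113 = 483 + 630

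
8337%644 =609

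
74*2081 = 153994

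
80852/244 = 331 + 22/61=331.36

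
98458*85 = 8368930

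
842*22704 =19116768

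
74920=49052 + 25868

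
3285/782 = 4  +  157/782 = 4.20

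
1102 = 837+265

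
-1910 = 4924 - 6834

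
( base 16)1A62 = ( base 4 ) 1221202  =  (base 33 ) 66M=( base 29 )80q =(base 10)6754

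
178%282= 178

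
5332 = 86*62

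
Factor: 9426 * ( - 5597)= -2^1 * 3^1*29^1*193^1*1571^1 = - 52757322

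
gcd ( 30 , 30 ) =30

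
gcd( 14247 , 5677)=1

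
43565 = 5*8713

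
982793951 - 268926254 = 713867697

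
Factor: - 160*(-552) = 2^8*3^1*5^1*23^1 =88320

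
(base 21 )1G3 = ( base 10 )780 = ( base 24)18C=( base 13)480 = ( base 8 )1414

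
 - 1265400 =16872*( - 75)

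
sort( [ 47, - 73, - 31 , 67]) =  [ - 73, - 31,47, 67]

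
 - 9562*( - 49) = 468538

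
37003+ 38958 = 75961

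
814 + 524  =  1338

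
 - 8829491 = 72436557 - 81266048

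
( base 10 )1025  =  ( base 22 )22D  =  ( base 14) 533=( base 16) 401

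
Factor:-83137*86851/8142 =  - 2^ ( - 1 ) * 3^( - 1 )*23^( - 1 )*59^( - 1)*83137^1*86851^1 = - 7220531587/8142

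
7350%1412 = 290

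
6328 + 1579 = 7907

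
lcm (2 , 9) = 18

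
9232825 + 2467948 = 11700773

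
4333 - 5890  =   - 1557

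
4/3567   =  4/3567= 0.00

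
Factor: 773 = 773^1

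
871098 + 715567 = 1586665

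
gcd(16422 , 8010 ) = 6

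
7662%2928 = 1806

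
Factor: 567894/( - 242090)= -283947/121045 = - 3^1 * 5^ (-1)*43^( - 1)*563^( - 1 ) * 94649^1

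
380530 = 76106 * 5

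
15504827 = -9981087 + 25485914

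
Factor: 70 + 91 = 161 = 7^1*23^1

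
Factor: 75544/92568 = 71/87 =3^(  -  1 )*29^(-1)*71^1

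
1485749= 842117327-840631578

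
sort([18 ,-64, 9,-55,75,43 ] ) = [ - 64, - 55,9,18,43, 75]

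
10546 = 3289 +7257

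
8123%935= 643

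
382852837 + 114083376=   496936213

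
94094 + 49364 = 143458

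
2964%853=405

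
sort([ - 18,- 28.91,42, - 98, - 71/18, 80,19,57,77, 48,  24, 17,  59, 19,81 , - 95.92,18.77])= [ - 98, - 95.92, - 28.91, - 18,- 71/18,17,18.77, 19,19,24,42, 48,57,59, 77,  80,81]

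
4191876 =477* 8788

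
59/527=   59/527 = 0.11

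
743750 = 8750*85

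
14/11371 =14/11371=0.00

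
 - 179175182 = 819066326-998241508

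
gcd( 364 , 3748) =4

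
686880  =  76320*9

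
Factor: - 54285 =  - 3^1*5^1*7^1*11^1*47^1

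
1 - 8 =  - 7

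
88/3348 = 22/837=0.03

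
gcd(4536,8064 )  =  504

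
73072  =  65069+8003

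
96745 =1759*55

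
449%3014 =449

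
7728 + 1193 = 8921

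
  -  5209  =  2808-8017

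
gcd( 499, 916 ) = 1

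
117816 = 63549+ 54267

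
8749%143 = 26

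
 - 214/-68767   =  214/68767 =0.00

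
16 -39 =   -  23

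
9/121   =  9/121 = 0.07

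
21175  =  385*55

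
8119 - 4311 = 3808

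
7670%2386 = 512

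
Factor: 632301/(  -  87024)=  - 210767/29008 = - 2^(  -  4 ) * 7^( - 2)*19^1*37^( - 1)*11093^1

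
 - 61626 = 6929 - 68555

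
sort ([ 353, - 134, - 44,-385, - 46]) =[ -385 , - 134,  -  46,  -  44,353 ]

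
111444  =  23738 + 87706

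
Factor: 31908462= 2^1 * 3^1*5318077^1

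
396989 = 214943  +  182046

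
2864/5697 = 2864/5697  =  0.50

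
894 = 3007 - 2113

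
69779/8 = 69779/8 = 8722.38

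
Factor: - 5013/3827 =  - 3^2*43^( - 1) * 89^( - 1 ) * 557^1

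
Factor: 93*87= 3^2*29^1*31^1= 8091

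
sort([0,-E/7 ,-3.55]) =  [-3.55,-E/7, 0 ] 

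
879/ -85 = -11 + 56/85 = - 10.34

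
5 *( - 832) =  - 4160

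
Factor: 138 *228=2^3 *3^2*19^1*23^1 = 31464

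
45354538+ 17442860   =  62797398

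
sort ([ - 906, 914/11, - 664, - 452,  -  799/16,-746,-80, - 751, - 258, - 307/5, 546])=[- 906, - 751, - 746, - 664, - 452, - 258, - 80, - 307/5, - 799/16, 914/11, 546]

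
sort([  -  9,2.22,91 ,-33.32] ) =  [ - 33.32,-9,2.22,91]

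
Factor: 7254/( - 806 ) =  - 3^2  =  - 9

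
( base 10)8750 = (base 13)3ca1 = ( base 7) 34340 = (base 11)6635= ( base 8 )21056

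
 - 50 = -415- - 365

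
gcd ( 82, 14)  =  2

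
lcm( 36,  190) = 3420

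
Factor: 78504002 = 2^1*  39252001^1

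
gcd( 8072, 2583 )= 1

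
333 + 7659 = 7992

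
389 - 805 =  - 416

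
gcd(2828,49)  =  7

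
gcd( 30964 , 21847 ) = 1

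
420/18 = 70/3 = 23.33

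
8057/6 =1342  +  5/6   =  1342.83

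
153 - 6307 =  - 6154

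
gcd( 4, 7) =1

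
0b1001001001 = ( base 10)585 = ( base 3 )210200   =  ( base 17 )207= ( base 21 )16I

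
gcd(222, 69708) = 222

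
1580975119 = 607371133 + 973603986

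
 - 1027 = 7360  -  8387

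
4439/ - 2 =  - 4439/2  =  - 2219.50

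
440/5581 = 440/5581 = 0.08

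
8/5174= 4/2587 = 0.00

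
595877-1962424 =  - 1366547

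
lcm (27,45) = 135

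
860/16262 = 430/8131  =  0.05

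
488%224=40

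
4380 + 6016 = 10396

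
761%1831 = 761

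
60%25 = 10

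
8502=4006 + 4496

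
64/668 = 16/167 = 0.10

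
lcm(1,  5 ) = 5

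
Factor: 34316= 2^2*23^1*373^1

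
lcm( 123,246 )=246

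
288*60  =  17280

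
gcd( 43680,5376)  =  672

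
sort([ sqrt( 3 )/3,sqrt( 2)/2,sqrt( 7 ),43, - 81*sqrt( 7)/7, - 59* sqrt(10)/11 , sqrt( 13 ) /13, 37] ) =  [ - 81*sqrt(7)/7  ,- 59*sqrt(10)/11, sqrt( 13)/13,  sqrt( 3)/3 , sqrt( 2)/2,sqrt( 7), 37,  43 ]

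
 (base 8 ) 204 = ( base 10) 132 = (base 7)246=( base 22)60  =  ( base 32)44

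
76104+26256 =102360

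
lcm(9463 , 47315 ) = 47315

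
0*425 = 0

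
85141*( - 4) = -340564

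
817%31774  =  817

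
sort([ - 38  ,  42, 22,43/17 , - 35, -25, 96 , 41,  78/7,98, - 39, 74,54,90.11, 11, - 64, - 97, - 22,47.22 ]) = [ - 97, - 64,-39, - 38, - 35,-25, - 22, 43/17,11,  78/7,  22, 41,42 , 47.22,54, 74, 90.11, 96,  98]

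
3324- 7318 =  - 3994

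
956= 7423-6467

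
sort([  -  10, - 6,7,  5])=[ - 10, - 6, 5, 7 ] 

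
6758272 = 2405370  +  4352902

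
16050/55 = 291 + 9/11 =291.82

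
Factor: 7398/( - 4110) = -3^2*5^( - 1) = - 9/5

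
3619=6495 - 2876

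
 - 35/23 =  -2 + 11/23 = - 1.52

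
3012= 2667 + 345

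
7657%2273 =838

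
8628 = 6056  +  2572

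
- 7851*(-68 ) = 533868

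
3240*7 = 22680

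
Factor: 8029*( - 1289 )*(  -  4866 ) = 50360087946 = 2^1 * 3^1 * 7^1*31^1*37^1*811^1*1289^1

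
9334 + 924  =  10258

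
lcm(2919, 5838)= 5838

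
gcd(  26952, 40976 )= 8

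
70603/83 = 850 + 53/83 =850.64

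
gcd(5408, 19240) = 104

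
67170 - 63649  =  3521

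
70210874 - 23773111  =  46437763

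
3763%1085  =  508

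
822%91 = 3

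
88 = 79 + 9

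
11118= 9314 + 1804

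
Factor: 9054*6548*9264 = 549221724288=2^7 * 3^3*193^1*503^1 * 1637^1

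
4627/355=4627/355 = 13.03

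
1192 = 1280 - 88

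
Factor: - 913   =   - 11^1*83^1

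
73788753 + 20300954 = 94089707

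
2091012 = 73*28644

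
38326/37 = 38326/37  =  1035.84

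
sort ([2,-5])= [-5,2 ]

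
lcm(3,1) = 3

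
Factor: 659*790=2^1 * 5^1 * 79^1*659^1 = 520610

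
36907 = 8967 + 27940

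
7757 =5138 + 2619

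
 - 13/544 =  - 1 + 531/544 = - 0.02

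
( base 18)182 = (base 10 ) 470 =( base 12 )332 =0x1d6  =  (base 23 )KA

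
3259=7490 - 4231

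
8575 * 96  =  823200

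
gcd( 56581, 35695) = 59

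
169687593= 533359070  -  363671477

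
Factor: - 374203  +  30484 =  - 3^2*181^1 * 211^1 = - 343719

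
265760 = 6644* 40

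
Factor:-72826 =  - 2^1*13^1*2801^1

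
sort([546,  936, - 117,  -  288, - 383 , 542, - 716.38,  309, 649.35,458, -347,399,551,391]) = [ - 716.38 , - 383,-347, - 288, - 117, 309, 391,  399,458, 542,  546, 551, 649.35, 936]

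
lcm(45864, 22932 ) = 45864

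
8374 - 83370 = -74996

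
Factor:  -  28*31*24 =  - 2^5*3^1*7^1*31^1 = -20832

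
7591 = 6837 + 754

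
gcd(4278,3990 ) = 6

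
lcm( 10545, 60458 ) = 906870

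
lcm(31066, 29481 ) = 2889138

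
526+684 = 1210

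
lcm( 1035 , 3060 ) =70380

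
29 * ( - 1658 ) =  - 48082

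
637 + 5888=6525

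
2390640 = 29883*80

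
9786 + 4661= 14447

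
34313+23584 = 57897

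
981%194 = 11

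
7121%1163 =143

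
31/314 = 31/314 = 0.10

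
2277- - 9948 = 12225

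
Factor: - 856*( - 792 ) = 677952=2^6*3^2*11^1*107^1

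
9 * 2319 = 20871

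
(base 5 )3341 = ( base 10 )471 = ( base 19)15F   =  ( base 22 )L9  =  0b111010111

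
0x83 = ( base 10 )131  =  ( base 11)10A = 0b10000011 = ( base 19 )6h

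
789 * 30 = 23670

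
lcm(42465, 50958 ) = 254790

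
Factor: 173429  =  173429^1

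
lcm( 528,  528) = 528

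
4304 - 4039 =265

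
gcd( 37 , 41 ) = 1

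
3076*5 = 15380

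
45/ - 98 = - 1 + 53/98=- 0.46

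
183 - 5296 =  - 5113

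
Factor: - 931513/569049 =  - 3^( - 1)*11^1*13^(-1 )* 19^1*4457^1*14591^( - 1)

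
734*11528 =8461552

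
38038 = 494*77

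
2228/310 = 1114/155= 7.19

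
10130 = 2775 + 7355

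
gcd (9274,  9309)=1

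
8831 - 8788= 43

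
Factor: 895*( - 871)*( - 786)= 2^1*3^1*5^1 * 13^1 * 67^1* 131^1 * 179^1=612722370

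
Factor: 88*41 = 3608 = 2^3*11^1 * 41^1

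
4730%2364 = 2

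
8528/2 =4264 = 4264.00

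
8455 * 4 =33820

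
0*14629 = 0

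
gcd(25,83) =1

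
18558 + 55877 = 74435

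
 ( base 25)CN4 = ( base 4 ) 1332033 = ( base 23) f66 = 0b1111110001111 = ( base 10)8079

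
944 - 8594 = -7650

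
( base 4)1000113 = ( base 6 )31023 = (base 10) 4119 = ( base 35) 3co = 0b1000000010111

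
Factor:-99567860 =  - 2^2*5^1*7^1*61^1*89^1*131^1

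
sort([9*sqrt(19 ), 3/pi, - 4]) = [ - 4,3/pi, 9*sqrt( 19)]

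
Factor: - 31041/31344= - 2^( - 4)*3^1*653^( - 1)*3449^1 = -  10347/10448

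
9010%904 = 874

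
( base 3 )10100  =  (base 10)90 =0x5A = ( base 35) 2k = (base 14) 66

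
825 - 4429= -3604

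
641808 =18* 35656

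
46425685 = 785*59141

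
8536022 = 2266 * 3767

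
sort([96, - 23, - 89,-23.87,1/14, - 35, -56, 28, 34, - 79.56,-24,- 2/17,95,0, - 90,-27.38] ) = [ -90,-89,-79.56,-56,-35,-27.38,  -  24,-23.87,-23,-2/17,  0, 1/14, 28,34,95, 96]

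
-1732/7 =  - 1732/7  =  - 247.43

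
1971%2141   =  1971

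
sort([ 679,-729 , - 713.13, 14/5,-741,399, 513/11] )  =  [ - 741,-729, - 713.13,14/5 , 513/11, 399, 679] 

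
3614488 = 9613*376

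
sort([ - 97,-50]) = [ - 97, - 50] 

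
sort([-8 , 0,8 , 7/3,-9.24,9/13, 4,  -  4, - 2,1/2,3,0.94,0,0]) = [-9.24, - 8, - 4, - 2,0, 0, 0,1/2,9/13,0.94,7/3, 3,4,8 ] 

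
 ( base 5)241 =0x47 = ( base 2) 1000111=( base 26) 2j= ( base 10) 71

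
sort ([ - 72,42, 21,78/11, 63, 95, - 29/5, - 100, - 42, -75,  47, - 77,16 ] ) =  [ - 100, -77,  -  75, - 72, -42, - 29/5, 78/11, 16, 21, 42,47, 63,  95]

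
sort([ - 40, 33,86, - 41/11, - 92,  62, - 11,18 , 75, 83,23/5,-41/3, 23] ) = [ - 92,- 40, - 41/3, - 11,-41/11, 23/5,18, 23,  33, 62 , 75,83,86]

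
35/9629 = 35/9629= 0.00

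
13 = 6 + 7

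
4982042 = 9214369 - 4232327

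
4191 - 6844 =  - 2653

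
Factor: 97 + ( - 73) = 24 = 2^3*3^1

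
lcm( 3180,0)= 0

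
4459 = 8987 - 4528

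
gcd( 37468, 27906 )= 2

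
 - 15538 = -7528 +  - 8010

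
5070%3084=1986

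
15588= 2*7794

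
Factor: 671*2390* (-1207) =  - 2^1 * 5^1*11^1*17^1*61^1 *71^1*239^1= -  1935653830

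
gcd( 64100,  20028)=4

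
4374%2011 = 352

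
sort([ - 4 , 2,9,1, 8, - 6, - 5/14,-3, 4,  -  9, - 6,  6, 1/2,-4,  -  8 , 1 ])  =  [ - 9, - 8, - 6, - 6,-4, - 4, - 3, - 5/14,1/2 , 1, 1,2,4,6, 8,9 ] 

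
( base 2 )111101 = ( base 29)23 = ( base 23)2F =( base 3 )2021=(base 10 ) 61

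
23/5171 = 23/5171 = 0.00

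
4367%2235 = 2132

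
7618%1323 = 1003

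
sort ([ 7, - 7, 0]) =[ - 7, 0, 7]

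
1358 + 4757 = 6115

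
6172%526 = 386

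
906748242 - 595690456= 311057786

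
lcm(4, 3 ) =12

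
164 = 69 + 95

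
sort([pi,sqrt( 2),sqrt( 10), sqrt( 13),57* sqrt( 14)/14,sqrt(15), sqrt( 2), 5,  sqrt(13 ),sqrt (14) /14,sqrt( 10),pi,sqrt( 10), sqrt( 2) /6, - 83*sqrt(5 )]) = [-83*sqrt( 5),sqrt(2) /6,sqrt( 14)/14, sqrt (2),sqrt( 2),pi,pi , sqrt( 10),  sqrt(10), sqrt(10) , sqrt( 13 ), sqrt(13),sqrt( 15 ) , 5, 57*sqrt(14) /14]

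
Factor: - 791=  - 7^1*113^1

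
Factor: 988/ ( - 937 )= - 2^2*13^1*19^1 * 937^( -1 ) 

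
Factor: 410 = 2^1 * 5^1 * 41^1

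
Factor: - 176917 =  - 13^1*31^1*439^1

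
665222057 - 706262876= - 41040819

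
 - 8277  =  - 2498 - 5779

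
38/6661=38/6661 = 0.01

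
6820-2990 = 3830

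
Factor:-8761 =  - 8761^1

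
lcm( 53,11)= 583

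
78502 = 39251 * 2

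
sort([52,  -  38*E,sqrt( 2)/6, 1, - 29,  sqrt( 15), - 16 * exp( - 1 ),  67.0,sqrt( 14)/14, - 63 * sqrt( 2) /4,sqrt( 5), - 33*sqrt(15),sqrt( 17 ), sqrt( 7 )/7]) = [ - 33*sqrt( 15 ), -38*E, - 29, - 63*sqrt( 2 )/4, -16*exp(  -  1), sqrt( 2)/6, sqrt ( 14)/14,sqrt( 7) /7,1,sqrt(5 ), sqrt( 15),sqrt (17 ),52,67.0 ] 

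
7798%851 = 139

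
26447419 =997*26527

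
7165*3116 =22326140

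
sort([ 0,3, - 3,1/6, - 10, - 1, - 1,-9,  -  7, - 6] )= [ - 10, - 9, - 7, - 6 ,- 3, - 1, - 1,0,1/6,  3]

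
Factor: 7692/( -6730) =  - 2^1 *3^1*5^(- 1) * 641^1  *  673^( - 1)  =  - 3846/3365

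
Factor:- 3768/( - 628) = 2^1*3^1 = 6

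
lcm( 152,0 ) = 0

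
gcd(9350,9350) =9350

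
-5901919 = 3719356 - 9621275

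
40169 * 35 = 1405915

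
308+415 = 723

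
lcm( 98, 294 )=294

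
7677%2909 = 1859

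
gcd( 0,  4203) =4203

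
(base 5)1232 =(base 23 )88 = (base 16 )c0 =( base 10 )192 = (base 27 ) 73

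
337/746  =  337/746= 0.45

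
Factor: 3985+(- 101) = 3884=2^2  *971^1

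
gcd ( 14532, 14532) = 14532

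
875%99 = 83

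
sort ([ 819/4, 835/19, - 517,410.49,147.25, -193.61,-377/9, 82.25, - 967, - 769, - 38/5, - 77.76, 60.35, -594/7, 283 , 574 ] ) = [ -967, - 769 , - 517, - 193.61,- 594/7, - 77.76, - 377/9,-38/5, 835/19, 60.35,82.25, 147.25, 819/4 , 283 , 410.49, 574] 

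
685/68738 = 685/68738 = 0.01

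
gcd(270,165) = 15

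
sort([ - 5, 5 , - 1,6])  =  [ - 5, - 1,5,6] 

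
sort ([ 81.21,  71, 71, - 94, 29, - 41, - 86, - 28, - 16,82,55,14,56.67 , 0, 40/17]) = [ - 94, - 86, - 41,- 28, - 16, 0, 40/17 , 14,  29 , 55 , 56.67, 71, 71, 81.21  ,  82]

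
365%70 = 15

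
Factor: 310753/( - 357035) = -5^(-1)*7^( - 1 )*23^1*59^1 * 101^(  -  2)*229^1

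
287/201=1 +86/201 = 1.43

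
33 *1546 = 51018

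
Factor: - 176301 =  - 3^2*  19^1*  1031^1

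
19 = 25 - 6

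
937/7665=937/7665 = 0.12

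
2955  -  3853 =  -  898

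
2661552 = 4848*549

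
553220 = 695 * 796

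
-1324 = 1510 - 2834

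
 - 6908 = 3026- 9934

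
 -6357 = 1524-7881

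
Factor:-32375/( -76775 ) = 35/83= 5^1*7^1*83^( - 1)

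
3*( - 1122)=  - 3366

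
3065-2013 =1052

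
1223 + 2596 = 3819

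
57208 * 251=14359208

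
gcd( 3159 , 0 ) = 3159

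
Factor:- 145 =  -5^1*29^1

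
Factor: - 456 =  - 2^3*3^1*19^1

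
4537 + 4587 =9124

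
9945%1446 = 1269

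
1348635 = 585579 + 763056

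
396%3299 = 396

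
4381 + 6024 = 10405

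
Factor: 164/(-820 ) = - 1/5 = - 5^( - 1) 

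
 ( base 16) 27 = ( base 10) 39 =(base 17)25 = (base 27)1c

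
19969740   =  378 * 52830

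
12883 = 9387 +3496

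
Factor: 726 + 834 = 2^3*3^1* 5^1* 13^1 = 1560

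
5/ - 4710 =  - 1/942 = -  0.00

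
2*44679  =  89358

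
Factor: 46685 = 5^1 * 9337^1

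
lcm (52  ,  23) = 1196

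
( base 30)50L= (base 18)DH3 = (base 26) 6hn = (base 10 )4521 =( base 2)1000110101001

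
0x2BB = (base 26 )10N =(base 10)699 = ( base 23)179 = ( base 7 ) 2016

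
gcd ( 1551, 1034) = 517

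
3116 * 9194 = 28648504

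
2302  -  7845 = - 5543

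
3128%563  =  313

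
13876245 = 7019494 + 6856751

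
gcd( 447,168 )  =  3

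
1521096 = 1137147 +383949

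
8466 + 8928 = 17394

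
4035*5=20175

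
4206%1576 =1054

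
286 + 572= 858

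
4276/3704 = 1 + 143/926 = 1.15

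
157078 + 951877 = 1108955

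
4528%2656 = 1872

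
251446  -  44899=206547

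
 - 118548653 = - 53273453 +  - 65275200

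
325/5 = 65 = 65.00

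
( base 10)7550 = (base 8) 16576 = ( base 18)1558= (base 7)31004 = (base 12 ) 4452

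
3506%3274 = 232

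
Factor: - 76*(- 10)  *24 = 18240 = 2^6*3^1*  5^1*19^1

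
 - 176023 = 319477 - 495500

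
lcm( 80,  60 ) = 240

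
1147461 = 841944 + 305517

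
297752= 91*3272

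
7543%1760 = 503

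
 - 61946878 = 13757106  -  75703984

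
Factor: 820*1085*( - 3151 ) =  - 2^2*5^2 * 7^1*23^1*31^1*41^1*137^1  =  - 2803444700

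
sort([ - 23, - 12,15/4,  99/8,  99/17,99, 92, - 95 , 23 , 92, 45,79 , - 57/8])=[-95, - 23,  -  12 , - 57/8,15/4 , 99/17,99/8 , 23 , 45, 79,92,92, 99]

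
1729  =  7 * 247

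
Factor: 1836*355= 2^2*3^3 * 5^1*17^1*71^1 = 651780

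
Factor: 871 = 13^1*67^1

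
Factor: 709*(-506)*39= - 13991406 = -2^1*3^1*11^1 *13^1*23^1*709^1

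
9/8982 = 1/998 = 0.00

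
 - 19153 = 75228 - 94381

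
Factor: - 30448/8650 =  - 2^3*5^( - 2 )*11^1=- 88/25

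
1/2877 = 1/2877=   0.00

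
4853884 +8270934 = 13124818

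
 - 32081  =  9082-41163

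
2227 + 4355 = 6582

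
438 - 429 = 9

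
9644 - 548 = 9096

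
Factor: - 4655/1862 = -5/2= -2^(-1 )*5^1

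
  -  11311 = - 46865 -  - 35554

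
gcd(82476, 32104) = 4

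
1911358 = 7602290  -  5690932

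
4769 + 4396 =9165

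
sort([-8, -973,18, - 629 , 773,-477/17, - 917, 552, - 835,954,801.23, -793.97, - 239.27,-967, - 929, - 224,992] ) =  [ - 973, - 967, - 929, -917,-835,-793.97,-629 , - 239.27, - 224, - 477/17 ,  -  8,18,552 , 773, 801.23, 954,992] 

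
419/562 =419/562 = 0.75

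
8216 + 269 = 8485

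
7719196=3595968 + 4123228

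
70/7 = 10 = 10.00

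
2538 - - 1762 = 4300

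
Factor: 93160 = 2^3*5^1 * 17^1 * 137^1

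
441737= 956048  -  514311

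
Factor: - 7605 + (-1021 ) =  - 2^1* 19^1*227^1 = -8626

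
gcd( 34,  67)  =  1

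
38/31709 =38/31709 = 0.00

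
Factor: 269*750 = 201750 = 2^1 * 3^1*5^3*269^1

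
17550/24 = 731 + 1/4 = 731.25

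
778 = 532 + 246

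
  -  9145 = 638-9783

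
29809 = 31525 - 1716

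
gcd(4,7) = 1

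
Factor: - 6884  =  -2^2*1721^1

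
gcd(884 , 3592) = 4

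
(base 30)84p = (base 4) 1302301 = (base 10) 7345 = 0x1CB1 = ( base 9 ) 11061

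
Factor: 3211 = 13^2 *19^1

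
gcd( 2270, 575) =5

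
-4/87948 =  -  1  +  21986/21987=- 0.00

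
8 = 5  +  3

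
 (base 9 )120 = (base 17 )5e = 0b1100011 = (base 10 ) 99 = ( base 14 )71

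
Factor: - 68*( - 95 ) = 2^2 * 5^1*17^1*19^1 = 6460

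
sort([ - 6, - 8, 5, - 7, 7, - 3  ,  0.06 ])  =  [ - 8, - 7,-6,-3, 0.06,5,7]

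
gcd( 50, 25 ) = 25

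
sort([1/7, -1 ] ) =[ - 1,1/7 ]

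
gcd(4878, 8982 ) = 18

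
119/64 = 119/64 = 1.86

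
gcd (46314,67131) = 9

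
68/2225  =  68/2225 = 0.03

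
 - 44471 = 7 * ( -6353 ) 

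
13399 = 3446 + 9953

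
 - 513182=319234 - 832416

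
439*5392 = 2367088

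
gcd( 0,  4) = 4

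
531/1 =531 = 531.00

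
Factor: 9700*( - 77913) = -755756100 = - 2^2*3^2*5^2*11^1 * 97^1 * 787^1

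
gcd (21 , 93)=3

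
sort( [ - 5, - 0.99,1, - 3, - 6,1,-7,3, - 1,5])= [ - 7,- 6, - 5, - 3, - 1, - 0.99,1, 1,3, 5]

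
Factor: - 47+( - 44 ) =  - 91  =  -7^1 * 13^1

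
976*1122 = 1095072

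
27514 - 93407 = -65893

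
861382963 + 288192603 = 1149575566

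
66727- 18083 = 48644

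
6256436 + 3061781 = 9318217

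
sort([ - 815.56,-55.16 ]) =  [-815.56, - 55.16 ]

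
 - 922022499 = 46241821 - 968264320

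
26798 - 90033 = - 63235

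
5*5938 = 29690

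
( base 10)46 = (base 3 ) 1201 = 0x2e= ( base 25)1l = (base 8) 56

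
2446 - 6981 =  - 4535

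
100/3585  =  20/717 = 0.03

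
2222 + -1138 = 1084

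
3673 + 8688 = 12361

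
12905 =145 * 89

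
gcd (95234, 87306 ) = 2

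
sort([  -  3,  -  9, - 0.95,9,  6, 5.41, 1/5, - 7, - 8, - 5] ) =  [ - 9, - 8, - 7, - 5 , - 3, - 0.95, 1/5, 5.41 , 6, 9]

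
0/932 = 0 =0.00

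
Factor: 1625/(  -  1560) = -2^( - 3) * 3^( -1 )*5^2 = - 25/24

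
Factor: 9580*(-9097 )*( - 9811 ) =855021389860 = 2^2*5^1*11^1 *479^1*827^1*9811^1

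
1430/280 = 143/28 =5.11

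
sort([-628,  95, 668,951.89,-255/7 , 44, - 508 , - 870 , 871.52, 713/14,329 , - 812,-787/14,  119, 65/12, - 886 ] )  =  [ - 886, - 870, - 812, - 628 , - 508, - 787/14  , - 255/7,65/12,  44,  713/14 , 95,119 , 329,668,871.52, 951.89]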